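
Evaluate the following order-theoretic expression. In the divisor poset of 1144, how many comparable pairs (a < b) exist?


A comparable pair {a,b} has a < b or b < a in the order.
Count unordered pairs where one element is strictly below the other.
Examples: {1,2}, {1,4}, {1,8}, {1,11}, ...
Total comparable pairs: 74


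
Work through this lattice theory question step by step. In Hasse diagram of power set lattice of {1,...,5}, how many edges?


A cover relation a -< b holds when a < b with no c strictly between.
Cover relations:
  {} -< {1}
  {} -< {2}
  {} -< {3}
  {} -< {4}
  {} -< {5}
  {1} -< {1,2}
  {1} -< {1,3}
  {1} -< {1,4}
  ...72 more
Total: 80


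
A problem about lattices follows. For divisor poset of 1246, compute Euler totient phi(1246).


phi(n) = n * prod_{p|n} (1 - 1/p).
Prime divisors of 1246: [2, 7, 89]
phi(1246) = 1246 * (1 - 1/2) * (1 - 1/7) * (1 - 1/89)
phi(1246) = 528


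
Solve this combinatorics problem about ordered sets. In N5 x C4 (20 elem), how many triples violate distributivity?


Distributive law: a ^ (b v c) = (a ^ b) v (a ^ c).
Check all 20^3 = 8000 ordered triples (a,b,c).
  e.g. a=(b,0), b=(a,0), c=(c,0): lhs=(b,0) != rhs=(a,0)
  e.g. a=(b,0), b=(a,0), c=(c,1): lhs=(b,0) != rhs=(a,0)
Total violating triples: 128


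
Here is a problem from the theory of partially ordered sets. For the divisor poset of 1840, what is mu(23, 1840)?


In a divisor lattice, mu(a,b) = mu(b/a) where mu is the classical Mobius function.
b/a = 1840/23 = 80
Prime factorization of 80: primes [2, 5]
80 is not squarefree, so mu(80) = 0


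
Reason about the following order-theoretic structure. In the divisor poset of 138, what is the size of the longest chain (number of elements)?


A chain is a totally ordered subset; we count the number of elements in a maximum chain.
Compute, for each element x, the size of the longest chain ending at x:
  1: 1
  2: 2
  3: 2
  23: 2
  6: 3
  46: 3
  ...
A maximum chain: 1 < 2 < 6 < 138
Number of elements in the longest chain: 4


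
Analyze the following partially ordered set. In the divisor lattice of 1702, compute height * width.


Height = length of longest chain minus 1; width = size of largest antichain.
A maximum chain: 1 | 37 | 851 | 1702  (height 3).
A maximum antichain: {2, 23, 37}  (width 3).
Product = 3 * 3 = 9


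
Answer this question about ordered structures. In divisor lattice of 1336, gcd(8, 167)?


Meet=gcd.
gcd(8,167)=1


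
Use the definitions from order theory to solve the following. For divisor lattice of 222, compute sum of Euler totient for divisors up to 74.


Divisors of 222 up to 74: [1, 2, 3, 6, 37, 74]
phi values: [1, 1, 2, 2, 36, 36]
Sum = 78


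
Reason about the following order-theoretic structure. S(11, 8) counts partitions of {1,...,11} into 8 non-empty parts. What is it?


S(n,k) = k*S(n-1,k) + S(n-1,k-1).
S(10,8) = 750, S(10,7) = 5880
S(11,8) = 8*750 + 5880 = 6000 + 5880
S(11,8) = 11880


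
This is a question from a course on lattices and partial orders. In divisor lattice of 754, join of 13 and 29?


In a divisor lattice, join = lcm (least common multiple).
gcd(13,29) = 1
lcm(13,29) = 13*29/gcd = 377/1 = 377


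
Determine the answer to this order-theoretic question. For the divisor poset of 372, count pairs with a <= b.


The order relation is {(a,b) : a <= b}, reflexive so it includes (a,a).
Examples: (1,1), (1,12), (1,124), (1,186), (1,2), ...
Total ordered pairs: 54


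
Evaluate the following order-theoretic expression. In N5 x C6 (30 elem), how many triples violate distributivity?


Distributive law: a ^ (b v c) = (a ^ b) v (a ^ c).
Check all 30^3 = 27000 ordered triples (a,b,c).
  e.g. a=(b,0), b=(a,0), c=(c,0): lhs=(b,0) != rhs=(a,0)
  e.g. a=(b,0), b=(a,0), c=(c,1): lhs=(b,0) != rhs=(a,0)
Total violating triples: 432


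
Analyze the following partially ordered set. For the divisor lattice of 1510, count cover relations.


A cover relation a -< b holds when a < b with no c strictly between.
Cover relations:
  1 -< 2
  1 -< 5
  1 -< 151
  2 -< 10
  2 -< 302
  5 -< 10
  5 -< 755
  10 -< 1510
  ...4 more
Total: 12


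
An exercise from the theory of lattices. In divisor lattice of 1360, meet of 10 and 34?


In a divisor lattice, meet = gcd (greatest common divisor).
By Euclidean algorithm or factoring: gcd(10,34) = 2


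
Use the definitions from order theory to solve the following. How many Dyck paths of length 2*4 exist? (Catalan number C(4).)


C(n) = C(2n, n) / (n+1).
C(8, 4) = 70
C(4) = 70 / 5 = 14


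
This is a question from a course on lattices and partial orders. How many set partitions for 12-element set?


B(n) = number of set partitions of an n-element set.
B(n) satisfies the recurrence: B(n+1) = sum_k C(n,k)*B(k).
B(12) = 4213597


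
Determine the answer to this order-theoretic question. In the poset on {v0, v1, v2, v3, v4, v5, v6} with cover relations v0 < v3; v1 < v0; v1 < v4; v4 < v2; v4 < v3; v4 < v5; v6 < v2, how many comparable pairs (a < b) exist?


A comparable pair {a,b} has a < b or b < a in the order.
Count unordered pairs where one element is strictly below the other.
Examples: {v0,v1}, {v0,v3}, {v1,v2}, {v1,v3}, ...
Total comparable pairs: 10


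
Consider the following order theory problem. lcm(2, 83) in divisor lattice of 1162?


Join=lcm.
gcd(2,83)=1
lcm=166


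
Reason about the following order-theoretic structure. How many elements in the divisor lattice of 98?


Divisors of 98: [1, 2, 7, 14, 49, 98]
Count: 6


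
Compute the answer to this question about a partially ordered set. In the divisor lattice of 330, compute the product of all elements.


Divisors of 330: [1, 2, 3, 5, 6, 10, 11, 15, 22, 30, 33, 55, 66, 110, 165, 330]
Product = n^(d(n)/2) = 330^(16/2)
Product = 140640861824100000000


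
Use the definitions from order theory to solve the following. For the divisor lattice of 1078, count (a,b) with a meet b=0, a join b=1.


Complement pair (a,b): a meet b = bottom, a join b = top.
Here: gcd(a,b)=1 and lcm(a,b)=1078, i.e. a*b=1078 with a,b coprime.
Pairs found: (1,1078), (2,539), (11,98), (22,49), ... (4 more)
Total ordered pairs: 8


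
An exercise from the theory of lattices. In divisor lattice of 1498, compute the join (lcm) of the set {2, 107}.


In a divisor lattice, join = lcm (least common multiple).
Compute lcm iteratively: start with first element, then lcm(current, next).
Elements: [2, 107]
lcm(2,107) = 214
Final lcm = 214


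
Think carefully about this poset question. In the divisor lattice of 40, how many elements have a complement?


An element a is complemented if some b has a meet b = bottom, a join b = top.
a is complemented iff gcd(a, n/a)=1, i.e. a is a unitary divisor of 40.
Complemented elements: 1, 5, 8, 40
Count: 4


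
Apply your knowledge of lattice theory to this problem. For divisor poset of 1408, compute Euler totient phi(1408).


phi(n) = n * prod_{p|n} (1 - 1/p).
Prime divisors of 1408: [2, 11]
phi(1408) = 1408 * (1 - 1/2) * (1 - 1/11)
phi(1408) = 640


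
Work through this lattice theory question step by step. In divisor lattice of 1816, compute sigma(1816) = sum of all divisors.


sigma(n) = sum of divisors.
Divisors of 1816: [1, 2, 4, 8, 227, 454, 908, 1816]
Sum = 3420


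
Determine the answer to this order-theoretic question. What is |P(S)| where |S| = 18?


Power set = 2^n.
2^18 = 262144


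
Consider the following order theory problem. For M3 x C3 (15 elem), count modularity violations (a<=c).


Modular law: if a <= c then a v (b ^ c) = (a v b) ^ c.
Check all triples (a,b,c) with a <= c among 15 elements.
This lattice is modular (diamonds M_m and their chain-products are modular).
Total violating triples: 0


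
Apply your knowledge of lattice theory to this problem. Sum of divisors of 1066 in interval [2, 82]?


Interval [2,82] in divisors of 1066: [2, 82]
Sum = 84


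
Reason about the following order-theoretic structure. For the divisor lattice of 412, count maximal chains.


A maximal chain goes from the minimum element to a maximal element via cover relations.
Counting all min-to-max paths in the cover graph.
Total maximal chains: 3


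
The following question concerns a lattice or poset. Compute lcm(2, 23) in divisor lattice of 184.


In a divisor lattice, join = lcm (least common multiple).
gcd(2,23) = 1
lcm(2,23) = 2*23/gcd = 46/1 = 46


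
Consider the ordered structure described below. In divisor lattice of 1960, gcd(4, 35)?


Meet=gcd.
gcd(4,35)=1


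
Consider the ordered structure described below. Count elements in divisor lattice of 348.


Divisors of 348: [1, 2, 3, 4, 6, 12, 29, 58, 87, 116, 174, 348]
Count: 12


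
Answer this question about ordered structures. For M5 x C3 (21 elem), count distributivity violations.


Distributive law: a ^ (b v c) = (a ^ b) v (a ^ c).
Check all 21^3 = 9261 ordered triples (a,b,c).
  e.g. a=(a1,0), b=(a2,0), c=(a3,0): lhs=(a1,0) != rhs=(0,0)
  e.g. a=(a1,0), b=(a2,0), c=(a3,1): lhs=(a1,0) != rhs=(0,0)
Total violating triples: 1620


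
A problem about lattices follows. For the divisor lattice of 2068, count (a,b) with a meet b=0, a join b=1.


Complement pair (a,b): a meet b = bottom, a join b = top.
Here: gcd(a,b)=1 and lcm(a,b)=2068, i.e. a*b=2068 with a,b coprime.
Pairs found: (1,2068), (4,517), (11,188), (44,47), ... (4 more)
Total ordered pairs: 8


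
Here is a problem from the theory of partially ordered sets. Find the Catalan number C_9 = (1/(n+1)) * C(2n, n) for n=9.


C(n) = C(2n, n) / (n+1).
C(18, 9) = 48620
C(9) = 48620 / 10 = 4862


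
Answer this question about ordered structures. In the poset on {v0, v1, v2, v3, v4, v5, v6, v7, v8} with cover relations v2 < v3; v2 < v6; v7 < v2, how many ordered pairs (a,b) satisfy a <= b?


The order relation is {(a,b) : a <= b}, reflexive so it includes (a,a).
Examples: (v0,v0), (v1,v1), (v2,v2), (v2,v3), (v2,v6), ...
Total ordered pairs: 14


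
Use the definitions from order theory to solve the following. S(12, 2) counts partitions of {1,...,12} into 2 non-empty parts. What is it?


S(n,k) = k*S(n-1,k) + S(n-1,k-1).
S(11,2) = 1023, S(11,1) = 1
S(12,2) = 2*1023 + 1 = 2046 + 1
S(12,2) = 2047


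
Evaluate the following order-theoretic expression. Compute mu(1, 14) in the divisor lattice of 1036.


In a divisor lattice, mu(a,b) = mu(b/a) where mu is the classical Mobius function.
b/a = 14/1 = 14
Prime factorization of 14: primes [2, 7]
14 is squarefree with 2 prime factor(s), so mu(14) = (-1)^2 = 1


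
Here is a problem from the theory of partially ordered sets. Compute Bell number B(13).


B(n) = number of set partitions of an n-element set.
B(n) satisfies the recurrence: B(n+1) = sum_k C(n,k)*B(k).
B(13) = 27644437


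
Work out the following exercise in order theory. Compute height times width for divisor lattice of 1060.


Height = length of longest chain minus 1; width = size of largest antichain.
A maximum chain: 1 | 53 | 265 | 530 | 1060  (height 4).
A maximum antichain: {4, 10, 106, 265}  (width 4).
Product = 4 * 4 = 16


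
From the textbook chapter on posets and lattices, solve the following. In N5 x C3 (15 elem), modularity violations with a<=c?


Modular law: if a <= c then a v (b ^ c) = (a v b) ^ c.
Check all triples (a,b,c) with a <= c among 15 elements.
  e.g. a=(a,0), b=(c,0), c=(b,0): lhs=(a,0) != rhs=(b,0)
  e.g. a=(a,0), b=(c,1), c=(b,0): lhs=(a,0) != rhs=(b,0)
Total violating triples: 18


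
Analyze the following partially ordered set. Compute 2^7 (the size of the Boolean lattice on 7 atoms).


Power set = 2^n.
2^7 = 128


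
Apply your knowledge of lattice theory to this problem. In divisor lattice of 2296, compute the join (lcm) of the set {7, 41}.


In a divisor lattice, join = lcm (least common multiple).
Compute lcm iteratively: start with first element, then lcm(current, next).
Elements: [7, 41]
lcm(7,41) = 287
Final lcm = 287


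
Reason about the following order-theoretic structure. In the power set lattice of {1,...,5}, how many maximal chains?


A maximal chain goes from the minimum element to a maximal element via cover relations.
Counting all min-to-max paths in the cover graph.
Total maximal chains: 120


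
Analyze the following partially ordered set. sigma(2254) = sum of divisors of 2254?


sigma(n) = sum of divisors.
Divisors of 2254: [1, 2, 7, 14, 23, 46, 49, 98, 161, 322, 1127, 2254]
Sum = 4104


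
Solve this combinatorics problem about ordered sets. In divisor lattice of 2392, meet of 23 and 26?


In a divisor lattice, meet = gcd (greatest common divisor).
By Euclidean algorithm or factoring: gcd(23,26) = 1


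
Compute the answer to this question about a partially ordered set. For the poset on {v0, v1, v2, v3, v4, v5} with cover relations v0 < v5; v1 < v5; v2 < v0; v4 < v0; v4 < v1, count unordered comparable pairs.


A comparable pair {a,b} has a < b or b < a in the order.
Count unordered pairs where one element is strictly below the other.
Examples: {v0,v2}, {v0,v4}, {v0,v5}, {v1,v4}, ...
Total comparable pairs: 7


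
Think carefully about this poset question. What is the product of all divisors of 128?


Divisors of 128: [1, 2, 4, 8, 16, 32, 64, 128]
Product = n^(d(n)/2) = 128^(8/2)
Product = 268435456


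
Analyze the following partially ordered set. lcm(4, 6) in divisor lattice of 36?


Join=lcm.
gcd(4,6)=2
lcm=12


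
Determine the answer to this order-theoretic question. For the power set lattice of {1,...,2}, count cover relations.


A cover relation a -< b holds when a < b with no c strictly between.
Cover relations:
  {} -< {1}
  {} -< {2}
  {1} -< {1,2}
  {2} -< {1,2}
Total: 4


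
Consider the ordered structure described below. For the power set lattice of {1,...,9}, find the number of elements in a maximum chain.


A chain is a totally ordered subset; we count the number of elements in a maximum chain.
Compute, for each element x, the size of the longest chain ending at x:
  {}: 1
  {1}: 2
  {2}: 2
  {3}: 2
  {4}: 2
  {5}: 2
  ...
A maximum chain: {} < {1} < {1,2} < {1,2,3} < {1,2,3,4} < {1,2,3,4,5} < {1,2,3,4,5,6} < {1,2,3,4,5,6,7} < {1,2,3,4,5,6,7,8} < {1,2,3,4,5,6,7,8,9}
Number of elements in the longest chain: 10


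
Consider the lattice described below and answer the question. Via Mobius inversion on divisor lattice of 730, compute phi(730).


phi(n) = n * prod_{p|n} (1 - 1/p).
Prime divisors of 730: [2, 5, 73]
phi(730) = 730 * (1 - 1/2) * (1 - 1/5) * (1 - 1/73)
phi(730) = 288


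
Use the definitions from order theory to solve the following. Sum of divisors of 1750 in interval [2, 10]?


Interval [2,10] in divisors of 1750: [2, 10]
Sum = 12


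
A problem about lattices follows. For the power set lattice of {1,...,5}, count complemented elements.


An element a is complemented if some b has a meet b = bottom, a join b = top.
every subset A has complement S\A, so all elements are complemented.
Complemented elements: {}, {1}, {2}, {3}, {4}, {5}, ... (26 more)
Count: 32


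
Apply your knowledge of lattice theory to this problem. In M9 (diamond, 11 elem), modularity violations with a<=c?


Modular law: if a <= c then a v (b ^ c) = (a v b) ^ c.
Check all triples (a,b,c) with a <= c among 11 elements.
This lattice is modular (diamonds M_m and their chain-products are modular).
Total violating triples: 0


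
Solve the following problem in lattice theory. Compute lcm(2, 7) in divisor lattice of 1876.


In a divisor lattice, join = lcm (least common multiple).
gcd(2,7) = 1
lcm(2,7) = 2*7/gcd = 14/1 = 14


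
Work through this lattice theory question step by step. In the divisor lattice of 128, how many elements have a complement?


An element a is complemented if some b has a meet b = bottom, a join b = top.
a is complemented iff gcd(a, n/a)=1, i.e. a is a unitary divisor of 128.
Complemented elements: 1, 128
Count: 2


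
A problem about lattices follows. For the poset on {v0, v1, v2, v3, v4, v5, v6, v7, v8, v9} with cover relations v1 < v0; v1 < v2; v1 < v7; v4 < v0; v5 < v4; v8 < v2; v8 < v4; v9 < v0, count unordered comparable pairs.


A comparable pair {a,b} has a < b or b < a in the order.
Count unordered pairs where one element is strictly below the other.
Examples: {v0,v1}, {v0,v4}, {v0,v5}, {v0,v8}, ...
Total comparable pairs: 10


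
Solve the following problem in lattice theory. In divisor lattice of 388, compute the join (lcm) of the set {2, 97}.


In a divisor lattice, join = lcm (least common multiple).
Compute lcm iteratively: start with first element, then lcm(current, next).
Elements: [2, 97]
lcm(2,97) = 194
Final lcm = 194


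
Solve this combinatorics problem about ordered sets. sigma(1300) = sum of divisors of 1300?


sigma(n) = sum of divisors.
Divisors of 1300: [1, 2, 4, 5, 10, 13, 20, 25, 26, 50, 52, 65, 100, 130, 260, 325, 650, 1300]
Sum = 3038


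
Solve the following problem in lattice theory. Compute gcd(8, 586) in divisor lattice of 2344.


In a divisor lattice, meet = gcd (greatest common divisor).
By Euclidean algorithm or factoring: gcd(8,586) = 2


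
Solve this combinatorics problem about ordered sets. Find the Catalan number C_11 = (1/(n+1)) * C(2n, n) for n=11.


C(n) = C(2n, n) / (n+1).
C(22, 11) = 705432
C(11) = 705432 / 12 = 58786


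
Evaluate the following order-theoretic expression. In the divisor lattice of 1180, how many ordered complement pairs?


Complement pair (a,b): a meet b = bottom, a join b = top.
Here: gcd(a,b)=1 and lcm(a,b)=1180, i.e. a*b=1180 with a,b coprime.
Pairs found: (1,1180), (4,295), (5,236), (20,59), ... (4 more)
Total ordered pairs: 8


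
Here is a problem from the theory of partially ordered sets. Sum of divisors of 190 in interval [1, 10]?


Interval [1,10] in divisors of 190: [1, 2, 5, 10]
Sum = 18


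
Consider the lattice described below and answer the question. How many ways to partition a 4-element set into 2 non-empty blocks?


S(n,k) = k*S(n-1,k) + S(n-1,k-1).
S(3,2) = 3, S(3,1) = 1
S(4,2) = 2*3 + 1 = 6 + 1
S(4,2) = 7


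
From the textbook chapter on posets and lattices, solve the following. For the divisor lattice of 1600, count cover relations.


A cover relation a -< b holds when a < b with no c strictly between.
Cover relations:
  1 -< 2
  1 -< 5
  2 -< 4
  2 -< 10
  4 -< 8
  4 -< 20
  5 -< 10
  5 -< 25
  ...24 more
Total: 32


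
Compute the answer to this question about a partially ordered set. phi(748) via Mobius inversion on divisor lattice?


phi(n) = n * prod_{p|n} (1 - 1/p).
Prime divisors of 748: [2, 11, 17]
phi(748) = 748 * (1 - 1/2) * (1 - 1/11) * (1 - 1/17)
phi(748) = 320


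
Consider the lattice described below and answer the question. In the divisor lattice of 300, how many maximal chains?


A maximal chain goes from the minimum element to a maximal element via cover relations.
Counting all min-to-max paths in the cover graph.
Total maximal chains: 30


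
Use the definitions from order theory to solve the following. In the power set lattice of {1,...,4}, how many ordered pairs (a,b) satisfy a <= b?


The order relation is {(a,b) : a <= b}, reflexive so it includes (a,a).
Examples: ({},{}), ({},{1,2}), ({},{1,2,3}), ({},{1,2,3,4}), ({},{1,2,4}), ...
Total ordered pairs: 81


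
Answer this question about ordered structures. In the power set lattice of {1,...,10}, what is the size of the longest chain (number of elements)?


A chain is a totally ordered subset; we count the number of elements in a maximum chain.
Compute, for each element x, the size of the longest chain ending at x:
  {}: 1
  {1}: 2
  {2}: 2
  {3}: 2
  {4}: 2
  {5}: 2
  ...
A maximum chain: {} < {1} < {1,2} < {1,2,3} < {1,2,3,4} < {1,2,3,4,5} < {1,2,3,4,5,6} < {1,2,3,4,5,6,7} < {1,2,3,4,5,6,7,8} < {1,2,3,4,5,6,7,8,9} < {1,2,3,4,5,6,7,8,9,10}
Number of elements in the longest chain: 11


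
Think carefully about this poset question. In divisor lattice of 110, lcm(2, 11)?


Join=lcm.
gcd(2,11)=1
lcm=22


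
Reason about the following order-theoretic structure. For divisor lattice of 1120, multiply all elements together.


Divisors of 1120: [1, 2, 4, 5, 7, 8, 10, 14, 16, 20, 28, 32, 35, 40, 56, 70, 80, 112, 140, 160, 224, 280, 560, 1120]
Product = n^(d(n)/2) = 1120^(24/2)
Product = 3895975992546975973113856000000000000


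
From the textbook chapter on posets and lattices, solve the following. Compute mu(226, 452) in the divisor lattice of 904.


In a divisor lattice, mu(a,b) = mu(b/a) where mu is the classical Mobius function.
b/a = 452/226 = 2
Prime factorization of 2: primes [2]
2 is squarefree with 1 prime factor(s), so mu(2) = (-1)^1 = -1


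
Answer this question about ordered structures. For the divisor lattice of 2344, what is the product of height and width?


Height = length of longest chain minus 1; width = size of largest antichain.
A maximum chain: 1 | 293 | 586 | 1172 | 2344  (height 4).
A maximum antichain: {2, 293}  (width 2).
Product = 4 * 2 = 8


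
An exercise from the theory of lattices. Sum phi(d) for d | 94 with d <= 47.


Divisors of 94 up to 47: [1, 2, 47]
phi values: [1, 1, 46]
Sum = 48


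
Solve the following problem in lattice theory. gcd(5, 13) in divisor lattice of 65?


Meet=gcd.
gcd(5,13)=1


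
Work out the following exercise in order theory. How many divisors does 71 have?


Divisors of 71: [1, 71]
Count: 2


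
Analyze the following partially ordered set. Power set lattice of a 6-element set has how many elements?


Power set = 2^n.
2^6 = 64


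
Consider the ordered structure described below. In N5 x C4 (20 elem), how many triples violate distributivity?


Distributive law: a ^ (b v c) = (a ^ b) v (a ^ c).
Check all 20^3 = 8000 ordered triples (a,b,c).
  e.g. a=(b,0), b=(a,0), c=(c,0): lhs=(b,0) != rhs=(a,0)
  e.g. a=(b,0), b=(a,0), c=(c,1): lhs=(b,0) != rhs=(a,0)
Total violating triples: 128


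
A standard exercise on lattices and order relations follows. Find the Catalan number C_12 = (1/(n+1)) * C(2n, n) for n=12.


C(n) = C(2n, n) / (n+1).
C(24, 12) = 2704156
C(12) = 2704156 / 13 = 208012


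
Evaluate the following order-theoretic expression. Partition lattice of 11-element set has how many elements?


B(n) = number of set partitions of an n-element set.
B(n) satisfies the recurrence: B(n+1) = sum_k C(n,k)*B(k).
B(11) = 678570


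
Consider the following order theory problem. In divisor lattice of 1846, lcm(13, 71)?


Join=lcm.
gcd(13,71)=1
lcm=923


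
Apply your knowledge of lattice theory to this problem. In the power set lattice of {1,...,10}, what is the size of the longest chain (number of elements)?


A chain is a totally ordered subset; we count the number of elements in a maximum chain.
Compute, for each element x, the size of the longest chain ending at x:
  {}: 1
  {1}: 2
  {2}: 2
  {3}: 2
  {4}: 2
  {5}: 2
  ...
A maximum chain: {} < {1} < {1,2} < {1,2,3} < {1,2,3,4} < {1,2,3,4,5} < {1,2,3,4,5,6} < {1,2,3,4,5,6,7} < {1,2,3,4,5,6,7,8} < {1,2,3,4,5,6,7,8,9} < {1,2,3,4,5,6,7,8,9,10}
Number of elements in the longest chain: 11


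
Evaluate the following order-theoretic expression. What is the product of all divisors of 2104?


Divisors of 2104: [1, 2, 4, 8, 263, 526, 1052, 2104]
Product = n^(d(n)/2) = 2104^(8/2)
Product = 19596699897856


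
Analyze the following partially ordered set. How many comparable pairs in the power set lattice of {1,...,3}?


A comparable pair {a,b} has a < b or b < a in the order.
Count unordered pairs where one element is strictly below the other.
Examples: {{},{1}}, {{},{2}}, {{},{3}}, {{},{1,2}}, ...
Total comparable pairs: 19


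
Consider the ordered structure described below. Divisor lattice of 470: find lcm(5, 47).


In a divisor lattice, join = lcm (least common multiple).
gcd(5,47) = 1
lcm(5,47) = 5*47/gcd = 235/1 = 235


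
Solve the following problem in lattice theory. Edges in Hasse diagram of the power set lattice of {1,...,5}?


A cover relation a -< b holds when a < b with no c strictly between.
Cover relations:
  {} -< {1}
  {} -< {2}
  {} -< {3}
  {} -< {4}
  {} -< {5}
  {1} -< {1,2}
  {1} -< {1,3}
  {1} -< {1,4}
  ...72 more
Total: 80


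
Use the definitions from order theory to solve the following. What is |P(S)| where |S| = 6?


Power set = 2^n.
2^6 = 64


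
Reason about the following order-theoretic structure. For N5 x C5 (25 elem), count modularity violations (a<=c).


Modular law: if a <= c then a v (b ^ c) = (a v b) ^ c.
Check all triples (a,b,c) with a <= c among 25 elements.
  e.g. a=(a,0), b=(c,0), c=(b,0): lhs=(a,0) != rhs=(b,0)
  e.g. a=(a,0), b=(c,1), c=(b,0): lhs=(a,0) != rhs=(b,0)
Total violating triples: 75


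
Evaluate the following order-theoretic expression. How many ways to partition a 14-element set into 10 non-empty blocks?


S(n,k) = k*S(n-1,k) + S(n-1,k-1).
S(13,10) = 39325, S(13,9) = 359502
S(14,10) = 10*39325 + 359502 = 393250 + 359502
S(14,10) = 752752


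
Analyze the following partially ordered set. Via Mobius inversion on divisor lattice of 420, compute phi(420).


phi(n) = n * prod_{p|n} (1 - 1/p).
Prime divisors of 420: [2, 3, 5, 7]
phi(420) = 420 * (1 - 1/2) * (1 - 1/3) * (1 - 1/5) * (1 - 1/7)
phi(420) = 96


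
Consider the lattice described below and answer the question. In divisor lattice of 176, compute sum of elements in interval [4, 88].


Interval [4,88] in divisors of 176: [4, 8, 44, 88]
Sum = 144


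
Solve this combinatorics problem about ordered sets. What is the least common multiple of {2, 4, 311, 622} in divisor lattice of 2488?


In a divisor lattice, join = lcm (least common multiple).
Compute lcm iteratively: start with first element, then lcm(current, next).
Elements: [2, 4, 311, 622]
lcm(2,4) = 4
lcm(4,311) = 1244
lcm(1244,622) = 1244
Final lcm = 1244


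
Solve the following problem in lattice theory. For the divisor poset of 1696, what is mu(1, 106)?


In a divisor lattice, mu(a,b) = mu(b/a) where mu is the classical Mobius function.
b/a = 106/1 = 106
Prime factorization of 106: primes [2, 53]
106 is squarefree with 2 prime factor(s), so mu(106) = (-1)^2 = 1


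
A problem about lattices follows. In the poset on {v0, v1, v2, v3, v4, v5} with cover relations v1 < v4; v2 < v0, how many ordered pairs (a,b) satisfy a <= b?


The order relation is {(a,b) : a <= b}, reflexive so it includes (a,a).
Examples: (v0,v0), (v1,v1), (v1,v4), (v2,v0), (v2,v2), ...
Total ordered pairs: 8


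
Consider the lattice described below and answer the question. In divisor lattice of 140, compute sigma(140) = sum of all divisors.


sigma(n) = sum of divisors.
Divisors of 140: [1, 2, 4, 5, 7, 10, 14, 20, 28, 35, 70, 140]
Sum = 336


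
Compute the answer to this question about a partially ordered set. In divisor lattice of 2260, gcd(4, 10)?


Meet=gcd.
gcd(4,10)=2


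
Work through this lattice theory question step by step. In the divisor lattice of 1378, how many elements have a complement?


An element a is complemented if some b has a meet b = bottom, a join b = top.
a is complemented iff gcd(a, n/a)=1, i.e. a is a unitary divisor of 1378.
Complemented elements: 1, 2, 13, 26, 53, 106, ... (2 more)
Count: 8


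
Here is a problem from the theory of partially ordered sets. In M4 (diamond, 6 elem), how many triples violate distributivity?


Distributive law: a ^ (b v c) = (a ^ b) v (a ^ c).
Check all 6^3 = 216 ordered triples (a,b,c).
  e.g. a=a1, b=a2, c=a3: lhs=a1 != rhs=0
  e.g. a=a1, b=a2, c=a4: lhs=a1 != rhs=0
Total violating triples: 24


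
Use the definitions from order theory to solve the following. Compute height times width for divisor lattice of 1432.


Height = length of longest chain minus 1; width = size of largest antichain.
A maximum chain: 1 | 179 | 358 | 716 | 1432  (height 4).
A maximum antichain: {2, 179}  (width 2).
Product = 4 * 2 = 8


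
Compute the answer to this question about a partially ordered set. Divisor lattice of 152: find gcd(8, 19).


In a divisor lattice, meet = gcd (greatest common divisor).
By Euclidean algorithm or factoring: gcd(8,19) = 1


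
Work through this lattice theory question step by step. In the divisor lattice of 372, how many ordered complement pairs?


Complement pair (a,b): a meet b = bottom, a join b = top.
Here: gcd(a,b)=1 and lcm(a,b)=372, i.e. a*b=372 with a,b coprime.
Pairs found: (1,372), (3,124), (4,93), (12,31), ... (4 more)
Total ordered pairs: 8


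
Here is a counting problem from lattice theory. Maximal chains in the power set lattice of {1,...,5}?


A maximal chain goes from the minimum element to a maximal element via cover relations.
Counting all min-to-max paths in the cover graph.
Total maximal chains: 120


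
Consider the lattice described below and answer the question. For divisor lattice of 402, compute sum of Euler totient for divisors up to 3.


Divisors of 402 up to 3: [1, 2, 3]
phi values: [1, 1, 2]
Sum = 4


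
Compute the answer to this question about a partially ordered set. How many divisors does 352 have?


Divisors of 352: [1, 2, 4, 8, 11, 16, 22, 32, 44, 88, 176, 352]
Count: 12


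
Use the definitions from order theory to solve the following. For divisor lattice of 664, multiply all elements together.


Divisors of 664: [1, 2, 4, 8, 83, 166, 332, 664]
Product = n^(d(n)/2) = 664^(8/2)
Product = 194389282816


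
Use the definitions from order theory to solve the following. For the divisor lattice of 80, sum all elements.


sigma(n) = sum of divisors.
Divisors of 80: [1, 2, 4, 5, 8, 10, 16, 20, 40, 80]
Sum = 186


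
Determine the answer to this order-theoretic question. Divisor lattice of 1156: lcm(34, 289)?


Join=lcm.
gcd(34,289)=17
lcm=578


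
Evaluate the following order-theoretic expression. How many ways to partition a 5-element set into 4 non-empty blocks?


S(n,k) = k*S(n-1,k) + S(n-1,k-1).
S(4,4) = 1, S(4,3) = 6
S(5,4) = 4*1 + 6 = 4 + 6
S(5,4) = 10


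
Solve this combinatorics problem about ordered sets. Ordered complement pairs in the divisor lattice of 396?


Complement pair (a,b): a meet b = bottom, a join b = top.
Here: gcd(a,b)=1 and lcm(a,b)=396, i.e. a*b=396 with a,b coprime.
Pairs found: (1,396), (4,99), (9,44), (11,36), ... (4 more)
Total ordered pairs: 8


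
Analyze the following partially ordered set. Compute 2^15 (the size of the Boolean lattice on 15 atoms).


Power set = 2^n.
2^15 = 32768


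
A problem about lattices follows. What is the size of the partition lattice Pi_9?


B(n) = number of set partitions of an n-element set.
B(n) satisfies the recurrence: B(n+1) = sum_k C(n,k)*B(k).
B(9) = 21147


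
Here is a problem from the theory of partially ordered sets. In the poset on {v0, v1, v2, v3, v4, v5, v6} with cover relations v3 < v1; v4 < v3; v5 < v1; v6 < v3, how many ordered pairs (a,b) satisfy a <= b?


The order relation is {(a,b) : a <= b}, reflexive so it includes (a,a).
Examples: (v0,v0), (v1,v1), (v2,v2), (v3,v1), (v3,v3), ...
Total ordered pairs: 13


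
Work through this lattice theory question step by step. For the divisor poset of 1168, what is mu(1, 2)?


In a divisor lattice, mu(a,b) = mu(b/a) where mu is the classical Mobius function.
b/a = 2/1 = 2
Prime factorization of 2: primes [2]
2 is squarefree with 1 prime factor(s), so mu(2) = (-1)^1 = -1


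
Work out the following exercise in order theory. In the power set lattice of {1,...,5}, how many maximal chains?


A maximal chain goes from the minimum element to a maximal element via cover relations.
Counting all min-to-max paths in the cover graph.
Total maximal chains: 120


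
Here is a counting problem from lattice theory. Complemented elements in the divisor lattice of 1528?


An element a is complemented if some b has a meet b = bottom, a join b = top.
a is complemented iff gcd(a, n/a)=1, i.e. a is a unitary divisor of 1528.
Complemented elements: 1, 8, 191, 1528
Count: 4


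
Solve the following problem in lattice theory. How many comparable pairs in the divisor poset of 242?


A comparable pair {a,b} has a < b or b < a in the order.
Count unordered pairs where one element is strictly below the other.
Examples: {1,2}, {1,11}, {1,22}, {1,121}, ...
Total comparable pairs: 12


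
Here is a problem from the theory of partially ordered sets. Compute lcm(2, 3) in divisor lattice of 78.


In a divisor lattice, join = lcm (least common multiple).
gcd(2,3) = 1
lcm(2,3) = 2*3/gcd = 6/1 = 6


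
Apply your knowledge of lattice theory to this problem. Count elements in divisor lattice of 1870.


Divisors of 1870: [1, 2, 5, 10, 11, 17, 22, 34, 55, 85, 110, 170, 187, 374, 935, 1870]
Count: 16


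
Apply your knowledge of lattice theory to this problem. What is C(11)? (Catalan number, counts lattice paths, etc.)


C(n) = C(2n, n) / (n+1).
C(22, 11) = 705432
C(11) = 705432 / 12 = 58786


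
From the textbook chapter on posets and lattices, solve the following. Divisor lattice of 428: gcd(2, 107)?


Meet=gcd.
gcd(2,107)=1


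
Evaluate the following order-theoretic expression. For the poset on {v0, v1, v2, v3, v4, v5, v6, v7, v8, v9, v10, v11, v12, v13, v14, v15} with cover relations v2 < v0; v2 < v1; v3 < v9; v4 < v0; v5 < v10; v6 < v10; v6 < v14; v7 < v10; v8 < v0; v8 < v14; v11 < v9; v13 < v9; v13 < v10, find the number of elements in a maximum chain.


A chain is a totally ordered subset; we count the number of elements in a maximum chain.
Compute, for each element x, the size of the longest chain ending at x:
  v2: 1
  v3: 1
  v4: 1
  v5: 1
  v6: 1
  v7: 1
  ...
A maximum chain: v2 < v0
Number of elements in the longest chain: 2


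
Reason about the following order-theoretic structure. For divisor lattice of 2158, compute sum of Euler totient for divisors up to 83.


Divisors of 2158 up to 83: [1, 2, 13, 26, 83]
phi values: [1, 1, 12, 12, 82]
Sum = 108


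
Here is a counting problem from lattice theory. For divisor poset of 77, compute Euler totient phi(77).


phi(n) = n * prod_{p|n} (1 - 1/p).
Prime divisors of 77: [7, 11]
phi(77) = 77 * (1 - 1/7) * (1 - 1/11)
phi(77) = 60


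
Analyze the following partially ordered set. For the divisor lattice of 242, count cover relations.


A cover relation a -< b holds when a < b with no c strictly between.
Cover relations:
  1 -< 2
  1 -< 11
  2 -< 22
  11 -< 22
  11 -< 121
  22 -< 242
  121 -< 242
Total: 7


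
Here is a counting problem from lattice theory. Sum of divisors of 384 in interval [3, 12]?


Interval [3,12] in divisors of 384: [3, 6, 12]
Sum = 21


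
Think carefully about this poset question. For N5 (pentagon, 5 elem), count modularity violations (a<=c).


Modular law: if a <= c then a v (b ^ c) = (a v b) ^ c.
Check all triples (a,b,c) with a <= c among 5 elements.
  e.g. a=a, b=c, c=b: lhs=a != rhs=b
Total violating triples: 1


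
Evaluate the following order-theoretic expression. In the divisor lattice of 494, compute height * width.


Height = length of longest chain minus 1; width = size of largest antichain.
A maximum chain: 1 | 19 | 247 | 494  (height 3).
A maximum antichain: {2, 13, 19}  (width 3).
Product = 3 * 3 = 9


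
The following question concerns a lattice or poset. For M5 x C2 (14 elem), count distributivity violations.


Distributive law: a ^ (b v c) = (a ^ b) v (a ^ c).
Check all 14^3 = 2744 ordered triples (a,b,c).
  e.g. a=(a1,0), b=(a2,0), c=(a3,0): lhs=(a1,0) != rhs=(0,0)
  e.g. a=(a1,0), b=(a2,0), c=(a3,1): lhs=(a1,0) != rhs=(0,0)
Total violating triples: 480


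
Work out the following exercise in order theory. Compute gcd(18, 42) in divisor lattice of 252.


In a divisor lattice, meet = gcd (greatest common divisor).
By Euclidean algorithm or factoring: gcd(18,42) = 6


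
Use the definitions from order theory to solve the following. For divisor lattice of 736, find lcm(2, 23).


In a divisor lattice, join = lcm (least common multiple).
Compute lcm iteratively: start with first element, then lcm(current, next).
Elements: [2, 23]
lcm(2,23) = 46
Final lcm = 46


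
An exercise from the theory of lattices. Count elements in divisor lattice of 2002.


Divisors of 2002: [1, 2, 7, 11, 13, 14, 22, 26, 77, 91, 143, 154, 182, 286, 1001, 2002]
Count: 16


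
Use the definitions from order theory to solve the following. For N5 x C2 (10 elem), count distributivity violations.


Distributive law: a ^ (b v c) = (a ^ b) v (a ^ c).
Check all 10^3 = 1000 ordered triples (a,b,c).
  e.g. a=(b,0), b=(a,0), c=(c,0): lhs=(b,0) != rhs=(a,0)
  e.g. a=(b,0), b=(a,0), c=(c,1): lhs=(b,0) != rhs=(a,0)
Total violating triples: 16


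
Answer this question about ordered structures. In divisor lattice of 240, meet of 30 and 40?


In a divisor lattice, meet = gcd (greatest common divisor).
By Euclidean algorithm or factoring: gcd(30,40) = 10


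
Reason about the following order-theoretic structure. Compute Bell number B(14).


B(n) = number of set partitions of an n-element set.
B(n) satisfies the recurrence: B(n+1) = sum_k C(n,k)*B(k).
B(14) = 190899322


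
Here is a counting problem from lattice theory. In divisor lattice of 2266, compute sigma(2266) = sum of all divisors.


sigma(n) = sum of divisors.
Divisors of 2266: [1, 2, 11, 22, 103, 206, 1133, 2266]
Sum = 3744


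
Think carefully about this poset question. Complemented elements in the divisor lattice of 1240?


An element a is complemented if some b has a meet b = bottom, a join b = top.
a is complemented iff gcd(a, n/a)=1, i.e. a is a unitary divisor of 1240.
Complemented elements: 1, 5, 8, 31, 40, 155, ... (2 more)
Count: 8


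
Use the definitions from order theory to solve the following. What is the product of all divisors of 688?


Divisors of 688: [1, 2, 4, 8, 16, 43, 86, 172, 344, 688]
Product = n^(d(n)/2) = 688^(10/2)
Product = 154149525127168


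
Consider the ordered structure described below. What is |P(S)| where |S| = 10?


Power set = 2^n.
2^10 = 1024


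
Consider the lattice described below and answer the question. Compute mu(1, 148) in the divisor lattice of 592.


In a divisor lattice, mu(a,b) = mu(b/a) where mu is the classical Mobius function.
b/a = 148/1 = 148
Prime factorization of 148: primes [2, 37]
148 is not squarefree, so mu(148) = 0


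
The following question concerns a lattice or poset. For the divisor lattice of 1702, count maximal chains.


A maximal chain goes from the minimum element to a maximal element via cover relations.
Counting all min-to-max paths in the cover graph.
Total maximal chains: 6


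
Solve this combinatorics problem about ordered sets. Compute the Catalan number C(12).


C(n) = C(2n, n) / (n+1).
C(24, 12) = 2704156
C(12) = 2704156 / 13 = 208012


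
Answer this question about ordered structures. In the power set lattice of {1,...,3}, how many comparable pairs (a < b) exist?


A comparable pair {a,b} has a < b or b < a in the order.
Count unordered pairs where one element is strictly below the other.
Examples: {{},{1}}, {{},{2}}, {{},{3}}, {{},{1,2}}, ...
Total comparable pairs: 19


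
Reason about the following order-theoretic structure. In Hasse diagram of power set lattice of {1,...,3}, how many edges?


A cover relation a -< b holds when a < b with no c strictly between.
Cover relations:
  {} -< {1}
  {} -< {2}
  {} -< {3}
  {1} -< {1,2}
  {1} -< {1,3}
  {2} -< {1,2}
  {2} -< {2,3}
  {3} -< {1,3}
  ...4 more
Total: 12


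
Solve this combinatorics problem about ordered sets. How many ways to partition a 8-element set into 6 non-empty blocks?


S(n,k) = k*S(n-1,k) + S(n-1,k-1).
S(7,6) = 21, S(7,5) = 140
S(8,6) = 6*21 + 140 = 126 + 140
S(8,6) = 266


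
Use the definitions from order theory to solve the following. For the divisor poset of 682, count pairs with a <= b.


The order relation is {(a,b) : a <= b}, reflexive so it includes (a,a).
Examples: (1,1), (1,11), (1,2), (1,22), (1,31), ...
Total ordered pairs: 27
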